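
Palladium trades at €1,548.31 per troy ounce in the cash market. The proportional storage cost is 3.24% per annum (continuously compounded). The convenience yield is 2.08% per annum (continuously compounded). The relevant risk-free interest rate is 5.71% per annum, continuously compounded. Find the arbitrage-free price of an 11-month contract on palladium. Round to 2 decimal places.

Net carry = r + u − y = 0.0571 + 0.0324 − 0.0208 = 0.0687
F = S·e^((r+u−y)T) = 1548.31 · e^(0.0687 × 11/12) = 1548.31 · e^0.06297500
= 1548.31 × 1.06500021 = €1,648.95 per troy ounce

€1,648.95 per troy ounce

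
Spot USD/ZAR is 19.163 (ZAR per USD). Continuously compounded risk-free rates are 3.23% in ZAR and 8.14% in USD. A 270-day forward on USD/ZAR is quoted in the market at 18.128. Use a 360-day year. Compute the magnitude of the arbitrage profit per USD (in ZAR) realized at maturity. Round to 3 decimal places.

0.342 per USD (in ZAR)

Fair forward: F* = S·e^(carry·T), with carry = (r_ZAR − r_USD) = 0.0323 − 0.0814 = -0.0491
F* = 19.163 · e^(-0.0491 × 270/360) = 19.163 · e^-0.036825 = 19.163 × 0.963845 = 18.4702
Market 18.128 < fair 18.4702: forward underpriced → reverse cash-and-carry (short spot, go long the forward).
At maturity, profit = |F_mkt − F*| = |18.128 − 18.4702| = 0.342 per USD (in ZAR)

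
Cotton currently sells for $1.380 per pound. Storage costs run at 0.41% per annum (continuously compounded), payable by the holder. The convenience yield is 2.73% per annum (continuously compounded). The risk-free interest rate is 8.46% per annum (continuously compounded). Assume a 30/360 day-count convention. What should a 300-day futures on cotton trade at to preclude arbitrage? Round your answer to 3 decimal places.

$1.452 per pound

Net carry = r + u − y = 0.0846 + 0.0041 − 0.0273 = 0.0614
F = S·e^((r+u−y)T) = 1.380 · e^(0.0614 × 300/360) = 1.380 · e^0.051167
= 1.380 × 1.052499 = $1.452 per pound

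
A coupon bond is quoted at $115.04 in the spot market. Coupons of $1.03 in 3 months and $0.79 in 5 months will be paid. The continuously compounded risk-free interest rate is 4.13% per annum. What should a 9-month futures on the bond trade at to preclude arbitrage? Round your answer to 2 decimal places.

PV(coupons) I = 1.03·e^(−0.0413·3/12) + 0.79·e^(−0.0413·5/12)
I = 1.0194 + 0.7765 = 1.7959
F = (S − I)·e^(rT) = (115.04 − 1.7959) · e^(0.0413·9/12)
= 113.2441 · e^0.030975 = 113.2441 × 1.031460 = $116.81

$116.81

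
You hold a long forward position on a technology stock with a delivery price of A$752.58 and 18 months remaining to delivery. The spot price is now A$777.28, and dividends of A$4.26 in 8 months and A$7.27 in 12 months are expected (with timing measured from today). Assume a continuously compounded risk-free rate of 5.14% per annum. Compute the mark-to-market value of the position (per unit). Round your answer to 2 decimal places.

PV(remaining dividends) I = 4.26·e^(−0.0514·8/12) + 7.27·e^(−0.0514·12/12) = 11.0223
Current forward F = (S − I)·e^(rT) = (777.28 − 11.0223)·e^(0.0514·18/12) = 766.2577 × 1.080150 = 827.6733
Value (long) = (F − K)·e^(−rT) = (827.6733 − 752.58) × 0.925797 = 69.5212
Value = A$69.52

A$69.52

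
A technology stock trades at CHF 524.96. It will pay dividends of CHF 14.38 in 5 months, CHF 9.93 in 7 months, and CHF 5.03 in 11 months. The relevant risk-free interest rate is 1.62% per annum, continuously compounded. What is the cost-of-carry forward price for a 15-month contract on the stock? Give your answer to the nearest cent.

CHF 506.03

PV(dividends) I = 14.38·e^(−0.0162·5/12) + 9.93·e^(−0.0162·7/12) + 5.03·e^(−0.0162·11/12)
I = 14.2833 + 9.8366 + 4.9559 = 29.0758
F = (S − I)·e^(rT) = (524.96 − 29.0758) · e^(0.0162·15/12)
= 495.8842 · e^0.020250 = 495.8842 × 1.020456 = CHF 506.03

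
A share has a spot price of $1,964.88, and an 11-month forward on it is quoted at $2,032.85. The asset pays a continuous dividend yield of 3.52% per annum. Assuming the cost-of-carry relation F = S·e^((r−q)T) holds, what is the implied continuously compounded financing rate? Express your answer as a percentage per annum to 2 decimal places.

From F = S·e^((r−q)T): (r − q) = ln(F/S)/T
ln(2032.85/1964.88) = ln(1.034592) = 0.034007
(r − q) = 0.034007 / (11/12) = 0.037099
r = ln(F/S)/T + q = 0.037099 + 0.0352 = 0.072299
r = 7.23%

7.23%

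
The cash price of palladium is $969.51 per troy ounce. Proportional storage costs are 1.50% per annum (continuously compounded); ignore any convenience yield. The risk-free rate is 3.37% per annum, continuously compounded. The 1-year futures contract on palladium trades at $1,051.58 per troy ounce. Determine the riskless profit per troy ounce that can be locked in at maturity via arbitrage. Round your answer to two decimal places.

$33.69 per troy ounce

Fair futures: F* = S·e^(carry·T), with carry = (r + u) = 0.0337 + 0.0150 = 0.0487
F* = 969.51 · e^(0.0487 × 1) = 969.51 · e^0.048700 = 969.51 × 1.049905 = $1017.8934
Market $1051.58 > fair $1017.8934: forward overpriced → cash-and-carry (buy spot, short the forward).
At maturity, profit = |F_mkt − F*| = |1051.58 − 1017.8934| = $33.69 per troy ounce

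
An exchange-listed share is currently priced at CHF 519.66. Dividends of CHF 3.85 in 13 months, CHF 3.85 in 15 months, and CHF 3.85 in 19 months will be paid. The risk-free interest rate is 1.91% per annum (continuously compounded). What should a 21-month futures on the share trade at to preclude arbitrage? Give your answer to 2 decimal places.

CHF 525.67

PV(dividends) I = 3.85·e^(−0.0191·13/12) + 3.85·e^(−0.0191·15/12) + 3.85·e^(−0.0191·19/12)
I = 3.7712 + 3.7592 + 3.7353 = 11.2657
F = (S − I)·e^(rT) = (519.66 − 11.2657) · e^(0.0191·21/12)
= 508.3943 · e^0.033425 = 508.3943 × 1.033990 = CHF 525.67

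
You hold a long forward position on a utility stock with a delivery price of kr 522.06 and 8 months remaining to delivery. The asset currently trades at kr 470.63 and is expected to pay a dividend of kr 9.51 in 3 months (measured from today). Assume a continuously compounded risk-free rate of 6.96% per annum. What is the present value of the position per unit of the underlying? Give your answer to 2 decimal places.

-kr 37.11

PV(remaining dividends) I = 9.51·e^(−0.0696·3/12) = 9.3460
Current forward F = (S − I)·e^(rT) = (470.63 − 9.3460)·e^(0.0696·8/12) = 461.2840 × 1.047493 = 483.1918
Value (long) = (F − K)·e^(−rT) = (483.1918 − 522.06) × 0.954660 = -37.1059
Value = -kr 37.11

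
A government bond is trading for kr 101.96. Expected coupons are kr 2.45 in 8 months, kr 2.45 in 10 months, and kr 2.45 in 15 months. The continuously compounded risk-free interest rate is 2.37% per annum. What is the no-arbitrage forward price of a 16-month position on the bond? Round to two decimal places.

PV(coupons) I = 2.45·e^(−0.0237·8/12) + 2.45·e^(−0.0237·10/12) + 2.45·e^(−0.0237·15/12)
I = 2.4116 + 2.4021 + 2.3785 = 7.1922
F = (S − I)·e^(rT) = (101.96 − 7.1922) · e^(0.0237·16/12)
= 94.7678 · e^0.031600 = 94.7678 × 1.032105 = kr 97.81

kr 97.81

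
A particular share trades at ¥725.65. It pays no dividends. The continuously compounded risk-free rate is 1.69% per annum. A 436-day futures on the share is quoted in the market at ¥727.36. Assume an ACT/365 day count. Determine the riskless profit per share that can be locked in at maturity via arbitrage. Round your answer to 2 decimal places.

¥13.09 per share

Fair futures: F* = S·e^(carry·T), with carry = r = 0.0169
F* = 725.65 · e^(0.0169 × 436/365) = 725.65 · e^0.020187 = 725.65 × 1.020392 = ¥740.4475
Market ¥727.36 < fair ¥740.4475: forward underpriced → reverse cash-and-carry (short spot, go long the forward).
At maturity, profit = |F_mkt − F*| = |727.36 − 740.4475| = ¥13.09 per share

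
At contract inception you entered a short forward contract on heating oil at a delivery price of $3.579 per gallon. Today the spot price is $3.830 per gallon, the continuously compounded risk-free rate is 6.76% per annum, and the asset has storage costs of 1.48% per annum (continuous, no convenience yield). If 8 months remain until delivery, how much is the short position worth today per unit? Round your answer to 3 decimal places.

Current fair forward for the remaining 8 months: F = S·e^((r + u)·T), (r + u) = 0.0676 + 0.0148 = 0.0824
F = 3.830 · e^(0.0824 × 8/12) = 3.830 × 1.056470 = 4.0463
Value of long forward = (F − K)·e^(−rT) = (4.0463 − 3.579) · e^(−0.0676·8/12)
= 0.4673 × 0.955934 = 0.447
Short position value = −(long value) = -$0.447

-$0.447 per gallon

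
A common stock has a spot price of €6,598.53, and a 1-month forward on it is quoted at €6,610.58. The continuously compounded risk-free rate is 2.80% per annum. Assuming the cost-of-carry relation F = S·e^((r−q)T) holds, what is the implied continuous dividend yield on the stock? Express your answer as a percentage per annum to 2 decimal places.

From F = S·e^((r−q)T): (r − q) = ln(F/S)/T
ln(6610.58/6598.53) = ln(1.001826) = 0.001824
(r − q) = 0.001824 / (1/12) = 0.021888
q = r − ln(F/S)/T = 0.0280 − 0.021888 = 0.006112
q = 0.61%

0.61%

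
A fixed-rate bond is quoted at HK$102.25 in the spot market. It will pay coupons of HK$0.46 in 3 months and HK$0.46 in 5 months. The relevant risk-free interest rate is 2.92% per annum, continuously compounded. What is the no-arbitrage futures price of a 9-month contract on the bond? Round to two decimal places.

PV(coupons) I = 0.46·e^(−0.0292·3/12) + 0.46·e^(−0.0292·5/12)
I = 0.4567 + 0.4544 = 0.9111
F = (S − I)·e^(rT) = (102.25 − 0.9111) · e^(0.0292·9/12)
= 101.3389 · e^0.021900 = 101.3389 × 1.022142 = HK$103.58

HK$103.58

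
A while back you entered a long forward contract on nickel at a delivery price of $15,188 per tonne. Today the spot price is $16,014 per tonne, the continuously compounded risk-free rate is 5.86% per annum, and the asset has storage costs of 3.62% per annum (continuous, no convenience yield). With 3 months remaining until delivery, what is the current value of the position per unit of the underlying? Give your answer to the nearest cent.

Current fair forward for the remaining 3 months: F = S·e^((r + u)·T), (r + u) = 0.0586 + 0.0362 = 0.0948
F = 16014 · e^(0.0948 × 3/12) = 16014 × 1.02398308 = 16398.0650
Value of long forward = (F − K)·e^(−rT) = (16398.0650 − 15188) · e^(−0.0586·3/12)
= 1210.0650 × 0.98545679 = 1192.47

$1192.47 per tonne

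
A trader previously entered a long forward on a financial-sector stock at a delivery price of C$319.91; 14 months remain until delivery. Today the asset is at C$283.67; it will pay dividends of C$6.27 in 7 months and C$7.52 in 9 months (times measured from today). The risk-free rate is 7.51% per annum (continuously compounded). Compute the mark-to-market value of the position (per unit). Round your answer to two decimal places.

PV(remaining dividends) I = 6.27·e^(−0.0751·7/12) + 7.52·e^(−0.0751·9/12) = 13.1094
Current forward F = (S − I)·e^(rT) = (283.67 − 13.1094)·e^(0.0751·14/12) = 270.5606 × 1.091570 = 295.3358
Value (long) = (F − K)·e^(−rT) = (295.3358 − 319.91) × 0.916112 = -22.5127
Value = -C$22.51

-C$22.51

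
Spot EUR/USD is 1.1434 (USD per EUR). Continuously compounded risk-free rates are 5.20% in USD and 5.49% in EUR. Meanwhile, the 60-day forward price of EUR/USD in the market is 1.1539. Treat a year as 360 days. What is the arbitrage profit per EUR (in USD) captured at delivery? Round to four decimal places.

0.0111 per EUR (in USD)

Fair forward: F* = S·e^(carry·T), with carry = (r_USD − r_EUR) = 0.0520 − 0.0549 = -0.0029
F* = 1.1434 · e^(-0.0029 × 60/360) = 1.1434 · e^-0.000483 = 1.1434 × 0.999517 = 1.1428
Market 1.1539 > fair 1.1428: forward overpriced → cash-and-carry (buy spot, short the forward).
At maturity, profit = |F_mkt − F*| = |1.1539 − 1.1428| = 0.0111 per EUR (in USD)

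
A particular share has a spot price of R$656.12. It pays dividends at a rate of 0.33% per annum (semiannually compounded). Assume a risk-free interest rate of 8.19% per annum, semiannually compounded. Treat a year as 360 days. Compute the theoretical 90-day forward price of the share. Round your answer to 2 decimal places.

F = S · (1+r/2)^(2T) / (1+q/2)^(2T)
= 656.12 × 1.020270 / 1.000825 = 656.12 × 1.019429
F = R$668.87

R$668.87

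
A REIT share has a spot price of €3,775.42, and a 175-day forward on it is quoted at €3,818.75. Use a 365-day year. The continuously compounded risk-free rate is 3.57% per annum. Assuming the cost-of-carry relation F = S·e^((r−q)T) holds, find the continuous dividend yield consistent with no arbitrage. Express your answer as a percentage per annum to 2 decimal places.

From F = S·e^((r−q)T): (r − q) = ln(F/S)/T
ln(3818.75/3775.42) = ln(1.011477) = 0.011412
(r − q) = 0.011412 / (175/365) = 0.023802
q = r − ln(F/S)/T = 0.0357 − 0.023802 = 0.011898
q = 1.19%

1.19%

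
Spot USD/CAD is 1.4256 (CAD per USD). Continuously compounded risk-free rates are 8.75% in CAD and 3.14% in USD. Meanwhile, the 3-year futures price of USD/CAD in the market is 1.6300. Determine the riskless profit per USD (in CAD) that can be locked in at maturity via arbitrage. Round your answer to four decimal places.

0.0569 per USD (in CAD)

Fair futures: F* = S·e^(carry·T), with carry = (r_CAD − r_USD) = 0.0875 − 0.0314 = 0.0561
F* = 1.4256 · e^(0.0561 × 3) = 1.4256 · e^0.168300 = 1.4256 × 1.183292 = 1.6869
Market 1.6300 < fair 1.6869: forward underpriced → reverse cash-and-carry (short spot, go long the forward).
At maturity, profit = |F_mkt − F*| = |1.6300 − 1.6869| = 0.0569 per USD (in CAD)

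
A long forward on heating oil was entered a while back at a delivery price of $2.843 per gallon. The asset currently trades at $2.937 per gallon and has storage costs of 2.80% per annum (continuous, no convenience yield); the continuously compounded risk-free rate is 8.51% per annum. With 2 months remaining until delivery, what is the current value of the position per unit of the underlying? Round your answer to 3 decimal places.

$0.148 per gallon

Current fair forward for the remaining 2 months: F = S·e^((r + u)·T), (r + u) = 0.0851 + 0.0280 = 0.1131
F = 2.937 · e^(0.1131 × 2/12) = 2.937 × 1.019029 = 2.9929
Value of long forward = (F − K)·e^(−rT) = (2.9929 − 2.843) · e^(−0.0851·2/12)
= 0.1499 × 0.985917 = 0.148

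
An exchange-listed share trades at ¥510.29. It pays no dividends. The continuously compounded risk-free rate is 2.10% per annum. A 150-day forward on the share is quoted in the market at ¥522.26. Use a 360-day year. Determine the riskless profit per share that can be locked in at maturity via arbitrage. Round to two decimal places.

¥7.49 per share

Fair forward: F* = S·e^(carry·T), with carry = r = 0.0210
F* = 510.29 · e^(0.0210 × 150/360) = 510.29 · e^0.008750 = 510.29 × 1.008788 = ¥514.7744
Market ¥522.26 > fair ¥514.7744: forward overpriced → cash-and-carry (buy spot, short the forward).
At maturity, profit = |F_mkt − F*| = |522.26 − 514.7744| = ¥7.49 per share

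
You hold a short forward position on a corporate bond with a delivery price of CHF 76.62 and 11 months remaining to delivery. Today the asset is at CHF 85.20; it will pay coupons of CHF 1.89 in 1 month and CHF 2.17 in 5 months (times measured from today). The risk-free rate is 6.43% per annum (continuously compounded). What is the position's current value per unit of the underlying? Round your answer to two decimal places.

-CHF 8.97

PV(remaining coupons) I = 1.89·e^(−0.0643·1/12) + 2.17·e^(−0.0643·5/12) = 3.9925
Current forward F = (S − I)·e^(rT) = (85.20 − 3.9925)·e^(0.0643·11/12) = 81.2075 × 1.060713 = 86.1379
Value (long) = (F − K)·e^(−rT) = (86.1379 − 76.62) × 0.942762 = 8.9731
Short position value = −(long value) = -CHF 8.97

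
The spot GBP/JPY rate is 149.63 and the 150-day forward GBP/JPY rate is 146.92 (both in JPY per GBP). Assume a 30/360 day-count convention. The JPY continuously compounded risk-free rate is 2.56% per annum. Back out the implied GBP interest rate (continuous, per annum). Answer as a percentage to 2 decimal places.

6.95%

F = S·e^((r_JPY − r_GBP)T) ⇒ r_GBP = r_JPY − ln(F/S)/T
ln(146.92/149.63) = -0.018277; /(150/360) = -0.043865
r_GBP = 0.0256 + 0.043865 = 0.069465
r_GBP = 6.95%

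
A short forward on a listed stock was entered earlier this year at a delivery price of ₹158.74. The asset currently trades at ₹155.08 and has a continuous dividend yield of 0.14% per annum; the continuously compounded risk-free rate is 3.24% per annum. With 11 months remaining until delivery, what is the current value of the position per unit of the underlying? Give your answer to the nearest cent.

Current fair forward for the remaining 11 months: F = S·e^((r − q)·T), (r − q) = 0.0324 − 0.0014 = 0.0310
F = 155.08 · e^(0.0310 × 11/12) = 155.08 × 1.028824 = 159.5500
Value of long forward = (F − K)·e^(−rT) = (159.5500 − 158.74) · e^(−0.0324·11/12)
= 0.8100 × 0.970737 = 0.79
Short position value = −(long value) = -₹0.79

-₹0.79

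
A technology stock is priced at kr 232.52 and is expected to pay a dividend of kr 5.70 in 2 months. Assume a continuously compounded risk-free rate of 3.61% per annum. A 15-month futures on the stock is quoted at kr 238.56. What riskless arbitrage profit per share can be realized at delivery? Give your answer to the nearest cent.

kr 1.23 per share

PV(dividends) I = 5.70·e^(−0.0361·2/12) = 5.6658
Fair futures F* = (S − I)·e^(rT) = (232.52 − 5.6658)·e^0.045125 = 226.8542 × 1.046159 = 237.3256
Market kr 238.56 > fair 237.3256: forward overpriced → cash-and-carry (borrow at r, buy the stock and collect the dividends, short the forward).
Profit at T = |F_mkt − F*| = |238.56 − 237.3256| = kr 1.23 per share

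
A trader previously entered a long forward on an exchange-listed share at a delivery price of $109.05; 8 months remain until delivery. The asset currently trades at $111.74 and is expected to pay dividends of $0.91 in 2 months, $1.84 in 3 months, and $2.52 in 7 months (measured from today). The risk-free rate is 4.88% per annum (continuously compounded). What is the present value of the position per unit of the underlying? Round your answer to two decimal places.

$1.01

PV(remaining dividends) I = 0.91·e^(−0.0488·2/12) + 1.84·e^(−0.0488·3/12) + 2.52·e^(−0.0488·7/12) = 5.1696
Current forward F = (S − I)·e^(rT) = (111.74 − 5.1696)·e^(0.0488·8/12) = 106.5704 × 1.033068 = 110.0945
Value (long) = (F − K)·e^(−rT) = (110.0945 − 109.05) × 0.967990 = 1.0111
Value = $1.01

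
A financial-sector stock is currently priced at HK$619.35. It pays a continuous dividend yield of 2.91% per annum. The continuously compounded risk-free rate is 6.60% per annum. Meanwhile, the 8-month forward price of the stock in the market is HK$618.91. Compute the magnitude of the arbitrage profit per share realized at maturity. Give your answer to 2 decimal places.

HK$15.86 per share

Fair forward: F* = S·e^(carry·T), with carry = (r − q) = 0.0660 − 0.0291 = 0.0369
F* = 619.35 · e^(0.0369 × 8/12) = 619.35 · e^0.024600 = 619.35 × 1.024905 = HK$634.7749
Market HK$618.91 < fair HK$634.7749: forward underpriced → reverse cash-and-carry (short spot, go long the forward).
At maturity, profit = |F_mkt − F*| = |618.91 − 634.7749| = HK$15.86 per share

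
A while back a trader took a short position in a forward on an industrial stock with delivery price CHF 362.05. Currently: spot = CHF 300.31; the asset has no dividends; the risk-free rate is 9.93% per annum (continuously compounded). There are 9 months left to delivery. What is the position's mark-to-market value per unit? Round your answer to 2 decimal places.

CHF 35.76

Current fair forward for the remaining 9 months: F = S·e^(r·T), r = 0.0993
F = 300.31 · e^(0.0993 × 9/12) = 300.31 × 1.077318 = 323.5294
Value of long forward = (F − K)·e^(−rT) = (323.5294 − 362.05) · e^(−0.0993·9/12)
= -38.5206 × 0.928231 = -35.76
Short position value = −(long value) = CHF 35.76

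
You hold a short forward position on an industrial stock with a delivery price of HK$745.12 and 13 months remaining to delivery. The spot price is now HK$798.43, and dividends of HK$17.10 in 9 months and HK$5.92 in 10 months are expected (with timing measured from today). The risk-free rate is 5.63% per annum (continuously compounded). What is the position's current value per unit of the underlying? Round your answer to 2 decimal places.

PV(remaining dividends) I = 17.10·e^(−0.0563·9/12) + 5.92·e^(−0.0563·10/12) = 22.0417
Current forward F = (S − I)·e^(rT) = (798.43 − 22.0417)·e^(0.0563·13/12) = 776.3883 × 1.062890 = 825.2154
Value (long) = (F − K)·e^(−rT) = (825.2154 − 745.12) × 0.940831 = 75.3562
Short position value = −(long value) = -HK$75.36

-HK$75.36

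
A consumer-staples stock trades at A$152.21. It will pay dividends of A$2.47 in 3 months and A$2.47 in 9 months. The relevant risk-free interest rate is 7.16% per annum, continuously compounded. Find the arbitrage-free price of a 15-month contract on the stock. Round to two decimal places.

A$161.25

PV(dividends) I = 2.47·e^(−0.0716·3/12) + 2.47·e^(−0.0716·9/12)
I = 2.4262 + 2.3409 = 4.7671
F = (S − I)·e^(rT) = (152.21 − 4.7671) · e^(0.0716·15/12)
= 147.4429 · e^0.089500 = 147.4429 × 1.093627 = A$161.25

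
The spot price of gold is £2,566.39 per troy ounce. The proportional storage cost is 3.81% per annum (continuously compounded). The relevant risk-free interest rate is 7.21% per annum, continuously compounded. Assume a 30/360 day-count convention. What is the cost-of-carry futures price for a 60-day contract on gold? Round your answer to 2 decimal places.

£2,613.96 per troy ounce

Net carry = r + u − y = 0.0721 + 0.0381 − 0.0000 = 0.1102
F = S·e^((r+u−y)T) = 2566.39 · e^(0.1102 × 60/360) = 2566.39 · e^0.01836667
= 2566.39 × 1.01853637 = £2,613.96 per troy ounce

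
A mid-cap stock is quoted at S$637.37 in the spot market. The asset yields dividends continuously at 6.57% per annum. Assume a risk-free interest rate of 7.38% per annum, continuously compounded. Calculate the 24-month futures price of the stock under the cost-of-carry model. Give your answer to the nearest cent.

S$647.78

F = S·e^((r − q)T) = 637.37 · e^((0.0738 − 0.0657) × 24/12)
= 637.37 · e^0.016200 = 637.37 × 1.016332
F = S$647.78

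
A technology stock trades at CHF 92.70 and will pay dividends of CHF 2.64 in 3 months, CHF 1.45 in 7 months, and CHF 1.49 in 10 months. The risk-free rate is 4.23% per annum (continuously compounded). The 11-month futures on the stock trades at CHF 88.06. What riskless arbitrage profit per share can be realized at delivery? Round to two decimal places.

CHF 2.62 per share

PV(dividends) I = 2.64·e^(−0.0423·3/12) + 1.45·e^(−0.0423·7/12) + 1.49·e^(−0.0423·10/12) = 5.4653
Fair futures F* = (S − I)·e^(rT) = (92.70 − 5.4653)·e^0.038775 = 87.2347 × 1.039537 = 90.6837
Market CHF 88.06 < fair 90.6837: forward underpriced → reverse cash-and-carry (short the stock, invest proceeds at r, pay the dividends, go long the forward).
Profit at T = |F_mkt − F*| = |88.06 − 90.6837| = CHF 2.62 per share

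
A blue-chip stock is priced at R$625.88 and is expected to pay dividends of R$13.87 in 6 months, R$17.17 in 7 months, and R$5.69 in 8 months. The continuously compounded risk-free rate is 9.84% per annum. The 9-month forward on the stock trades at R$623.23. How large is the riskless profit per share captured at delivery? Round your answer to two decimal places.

R$13.18 per share

PV(dividends) I = 13.87·e^(−0.0984·6/12) + 17.17·e^(−0.0984·7/12) + 5.69·e^(−0.0984·8/12) = 34.7450
Fair forward F* = (S − I)·e^(rT) = (625.88 − 34.7450)·e^0.073800 = 591.1350 × 1.076591 = 636.4106
Market R$623.23 < fair 636.4106: forward underpriced → reverse cash-and-carry (short the stock, invest proceeds at r, pay the dividends, go long the forward).
Profit at T = |F_mkt − F*| = |623.23 − 636.4106| = R$13.18 per share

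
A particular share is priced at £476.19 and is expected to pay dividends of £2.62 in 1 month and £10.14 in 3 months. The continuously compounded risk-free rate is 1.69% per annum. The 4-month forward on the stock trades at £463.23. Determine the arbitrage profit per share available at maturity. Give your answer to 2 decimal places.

£2.86 per share

PV(dividends) I = 2.62·e^(−0.0169·1/12) + 10.14·e^(−0.0169·3/12) = 12.7136
Fair forward F* = (S − I)·e^(rT) = (476.19 − 12.7136)·e^0.005633 = 463.4764 × 1.005649 = 466.0946
Market £463.23 < fair 466.0946: forward underpriced → reverse cash-and-carry (short the stock, invest proceeds at r, pay the dividends, go long the forward).
Profit at T = |F_mkt − F*| = |463.23 − 466.0946| = £2.86 per share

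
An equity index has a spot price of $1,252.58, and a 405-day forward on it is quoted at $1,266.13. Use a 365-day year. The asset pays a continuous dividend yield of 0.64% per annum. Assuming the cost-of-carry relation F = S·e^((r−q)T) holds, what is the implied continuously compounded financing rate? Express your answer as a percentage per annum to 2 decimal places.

1.61%

From F = S·e^((r−q)T): (r − q) = ln(F/S)/T
ln(1266.13/1252.58) = ln(1.010818) = 0.010760
(r − q) = 0.010760 / (405/365) = 0.009697
r = ln(F/S)/T + q = 0.009697 + 0.0064 = 0.016097
r = 1.61%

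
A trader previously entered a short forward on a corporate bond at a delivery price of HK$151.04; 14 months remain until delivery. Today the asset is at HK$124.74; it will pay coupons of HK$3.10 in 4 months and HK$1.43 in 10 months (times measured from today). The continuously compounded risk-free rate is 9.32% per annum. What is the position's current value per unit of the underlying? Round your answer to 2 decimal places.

HK$15.07

PV(remaining coupons) I = 3.10·e^(−0.0932·4/12) + 1.43·e^(−0.0932·10/12) = 4.3283
Current forward F = (S − I)·e^(rT) = (124.74 − 4.3283)·e^(0.0932·14/12) = 120.4117 × 1.114865 = 134.2428
Value (long) = (F − K)·e^(−rT) = (134.2428 − 151.04) × 0.896970 = -15.0666
Short position value = −(long value) = HK$15.07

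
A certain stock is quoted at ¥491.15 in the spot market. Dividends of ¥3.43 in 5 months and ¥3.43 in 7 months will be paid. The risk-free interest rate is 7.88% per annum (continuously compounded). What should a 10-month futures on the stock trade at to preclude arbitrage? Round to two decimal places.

PV(dividends) I = 3.43·e^(−0.0788·5/12) + 3.43·e^(−0.0788·7/12)
I = 3.3192 + 3.2759 = 6.5951
F = (S − I)·e^(rT) = (491.15 − 6.5951) · e^(0.0788·10/12)
= 484.5549 · e^0.065667 = 484.5549 × 1.067871 = ¥517.44

¥517.44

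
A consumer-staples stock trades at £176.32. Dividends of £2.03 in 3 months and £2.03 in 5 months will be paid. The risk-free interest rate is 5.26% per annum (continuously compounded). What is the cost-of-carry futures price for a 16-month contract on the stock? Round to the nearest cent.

£184.85

PV(dividends) I = 2.03·e^(−0.0526·3/12) + 2.03·e^(−0.0526·5/12)
I = 2.0035 + 1.9860 = 3.9895
F = (S − I)·e^(rT) = (176.32 − 3.9895) · e^(0.0526·16/12)
= 172.3305 · e^0.070133 = 172.3305 × 1.072651 = £184.85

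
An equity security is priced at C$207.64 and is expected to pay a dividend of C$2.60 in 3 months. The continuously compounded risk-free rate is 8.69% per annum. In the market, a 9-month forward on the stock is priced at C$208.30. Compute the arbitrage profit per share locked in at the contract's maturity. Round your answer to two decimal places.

C$10.61 per share

PV(dividends) I = 2.60·e^(−0.0869·3/12) = 2.5441
Fair forward F* = (S − I)·e^(rT) = (207.64 − 2.5441)·e^0.065175 = 205.0959 × 1.067346 = 218.9083
Market C$208.30 < fair 218.9083: forward underpriced → reverse cash-and-carry (short the stock, invest proceeds at r, pay the dividends, go long the forward).
Profit at T = |F_mkt − F*| = |208.30 − 218.9083| = C$10.61 per share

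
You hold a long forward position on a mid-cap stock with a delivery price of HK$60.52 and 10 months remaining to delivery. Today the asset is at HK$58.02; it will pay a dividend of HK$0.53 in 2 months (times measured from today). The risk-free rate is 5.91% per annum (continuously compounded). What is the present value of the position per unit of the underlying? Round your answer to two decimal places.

PV(remaining dividends) I = 0.53·e^(−0.0591·2/12) = 0.5248
Current forward F = (S − I)·e^(rT) = (58.02 − 0.5248)·e^(0.0591·10/12) = 57.4952 × 1.050483 = 60.3977
Value (long) = (F − K)·e^(−rT) = (60.3977 − 60.52) × 0.951943 = -0.1164
Value = -HK$0.12

-HK$0.12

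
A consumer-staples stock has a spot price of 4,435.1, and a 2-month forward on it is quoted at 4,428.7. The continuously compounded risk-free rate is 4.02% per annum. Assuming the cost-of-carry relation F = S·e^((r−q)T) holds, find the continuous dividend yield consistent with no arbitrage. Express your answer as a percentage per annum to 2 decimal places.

From F = S·e^((r−q)T): (r − q) = ln(F/S)/T
ln(4428.7/4435.1) = ln(0.998557) = -0.001444
(r − q) = -0.001444 / (2/12) = -0.008664
q = r − ln(F/S)/T = 0.0402 + 0.008664 = 0.048864
q = 4.89%

4.89%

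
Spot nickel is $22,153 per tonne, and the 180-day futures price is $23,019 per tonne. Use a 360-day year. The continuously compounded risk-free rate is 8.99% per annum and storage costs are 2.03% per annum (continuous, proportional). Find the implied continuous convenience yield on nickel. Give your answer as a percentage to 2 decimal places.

F = S·e^((r+u−y)T) ⇒ (r+u−y) = ln(F/S)/T
ln(23019/22153) = 0.038347; /T ⇒ 0.076694
y = r + u − ln(F/S)/T = 0.0899 + 0.0203 − 0.076694 = 0.033506
y = 3.35%

3.35%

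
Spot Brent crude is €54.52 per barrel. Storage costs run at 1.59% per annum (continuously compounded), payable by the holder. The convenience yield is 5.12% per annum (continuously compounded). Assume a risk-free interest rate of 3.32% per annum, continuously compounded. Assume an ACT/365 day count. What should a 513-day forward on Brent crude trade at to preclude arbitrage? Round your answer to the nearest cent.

€54.36 per barrel

Net carry = r + u − y = 0.0332 + 0.0159 − 0.0512 = -0.0021
F = S·e^((r+u−y)T) = 54.52 · e^(-0.0021 × 513/365) = 54.52 · e^-0.002952
= 54.52 × 0.997052 = €54.36 per barrel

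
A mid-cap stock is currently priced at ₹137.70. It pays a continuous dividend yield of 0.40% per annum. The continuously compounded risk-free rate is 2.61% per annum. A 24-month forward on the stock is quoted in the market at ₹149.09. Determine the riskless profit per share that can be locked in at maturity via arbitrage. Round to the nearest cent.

₹5.17 per share

Fair forward: F* = S·e^(carry·T), with carry = (r − q) = 0.0261 − 0.0040 = 0.0221
F* = 137.70 · e^(0.0221 × 24/12) = 137.70 · e^0.044200 = 137.70 × 1.045191 = ₹143.9228
Market ₹149.09 > fair ₹143.9228: forward overpriced → cash-and-carry (buy spot, short the forward).
At maturity, profit = |F_mkt − F*| = |149.09 − 143.9228| = ₹5.17 per share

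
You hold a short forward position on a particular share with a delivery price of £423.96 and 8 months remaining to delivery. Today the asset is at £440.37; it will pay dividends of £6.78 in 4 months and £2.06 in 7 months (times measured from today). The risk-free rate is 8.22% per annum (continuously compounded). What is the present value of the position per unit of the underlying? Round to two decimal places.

-£30.46

PV(remaining dividends) I = 6.78·e^(−0.0822·4/12) + 2.06·e^(−0.0822·7/12) = 8.5603
Current forward F = (S − I)·e^(rT) = (440.37 − 8.5603)·e^(0.0822·8/12) = 431.8097 × 1.056329 = 456.1331
Value (long) = (F − K)·e^(−rT) = (456.1331 − 423.96) × 0.946674 = 30.4574
Short position value = −(long value) = -£30.46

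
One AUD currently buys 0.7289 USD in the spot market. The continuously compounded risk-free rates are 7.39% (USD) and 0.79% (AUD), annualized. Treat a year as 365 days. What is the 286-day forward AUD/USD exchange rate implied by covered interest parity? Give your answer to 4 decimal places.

0.7676

F = S·e^((r_USD − r_AUD)T) = 0.7289 · e^((0.0739 − 0.0079) × 286/365)
= 0.7289 · e^0.051715 = 0.7289 × 1.053076
F = 0.7676 USD per AUD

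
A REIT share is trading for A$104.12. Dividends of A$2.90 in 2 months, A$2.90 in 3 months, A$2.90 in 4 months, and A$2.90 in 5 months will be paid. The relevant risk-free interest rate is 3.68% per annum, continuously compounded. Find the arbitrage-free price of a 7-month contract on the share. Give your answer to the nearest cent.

A$94.65

PV(dividends) I = 2.90·e^(−0.0368·2/12) + 2.90·e^(−0.0368·3/12) + 2.90·e^(−0.0368·4/12) + 2.90·e^(−0.0368·5/12)
I = 2.8823 + 2.8734 + 2.8646 + 2.8559 = 11.4762
F = (S − I)·e^(rT) = (104.12 − 11.4762) · e^(0.0368·7/12)
= 92.6438 · e^0.021467 = 92.6438 × 1.021699 = A$94.65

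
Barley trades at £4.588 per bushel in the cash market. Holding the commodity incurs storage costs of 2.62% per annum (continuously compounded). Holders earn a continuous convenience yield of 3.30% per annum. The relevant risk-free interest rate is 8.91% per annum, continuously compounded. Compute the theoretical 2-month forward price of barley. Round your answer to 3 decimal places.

£4.651 per bushel

Net carry = r + u − y = 0.0891 + 0.0262 − 0.0330 = 0.0823
F = S·e^((r+u−y)T) = 4.588 · e^(0.0823 × 2/12) = 4.588 · e^0.013717
= 4.588 × 1.013812 = £4.651 per bushel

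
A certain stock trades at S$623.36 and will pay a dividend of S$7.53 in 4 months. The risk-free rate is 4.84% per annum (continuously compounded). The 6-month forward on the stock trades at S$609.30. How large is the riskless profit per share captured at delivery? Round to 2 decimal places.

PV(dividends) I = 7.53·e^(−0.0484·4/12) = 7.4095
Fair forward F* = (S − I)·e^(rT) = (623.36 − 7.4095)·e^0.024200 = 615.9505 × 1.024495 = 631.0382
Market S$609.30 < fair 631.0382: forward underpriced → reverse cash-and-carry (short the stock, invest proceeds at r, pay the dividends, go long the forward).
Profit at T = |F_mkt − F*| = |609.30 − 631.0382| = S$21.74 per share

S$21.74 per share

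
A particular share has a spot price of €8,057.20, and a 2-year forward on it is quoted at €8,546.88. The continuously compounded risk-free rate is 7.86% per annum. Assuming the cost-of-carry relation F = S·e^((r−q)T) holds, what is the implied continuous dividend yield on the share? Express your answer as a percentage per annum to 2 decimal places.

4.91%

From F = S·e^((r−q)T): (r − q) = ln(F/S)/T
ln(8546.88/8057.20) = ln(1.060775) = 0.059000
(r − q) = 0.059000 / (2) = 0.029500
q = r − ln(F/S)/T = 0.0786 − 0.029500 = 0.049100
q = 4.91%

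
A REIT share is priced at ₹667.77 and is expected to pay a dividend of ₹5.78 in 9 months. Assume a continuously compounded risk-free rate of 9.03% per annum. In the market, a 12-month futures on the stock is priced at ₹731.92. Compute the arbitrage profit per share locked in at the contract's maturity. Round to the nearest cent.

₹6.96 per share

PV(dividends) I = 5.78·e^(−0.0903·9/12) = 5.4015
Fair futures F* = (S − I)·e^(rT) = (667.77 − 5.4015)·e^0.090300 = 662.3685 × 1.094503 = 724.9643
Market ₹731.92 > fair 724.9643: forward overpriced → cash-and-carry (borrow at r, buy the stock and collect the dividends, short the forward).
Profit at T = |F_mkt − F*| = |731.92 − 724.9643| = ₹6.96 per share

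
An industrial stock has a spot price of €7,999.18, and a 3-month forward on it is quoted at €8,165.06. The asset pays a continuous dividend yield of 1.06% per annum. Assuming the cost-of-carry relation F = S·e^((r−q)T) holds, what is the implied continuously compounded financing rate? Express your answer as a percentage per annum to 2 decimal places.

9.27%

From F = S·e^((r−q)T): (r − q) = ln(F/S)/T
ln(8165.06/7999.18) = ln(1.020737) = 0.020525
(r − q) = 0.020525 / (3/12) = 0.082100
r = ln(F/S)/T + q = 0.082100 + 0.0106 = 0.092700
r = 9.27%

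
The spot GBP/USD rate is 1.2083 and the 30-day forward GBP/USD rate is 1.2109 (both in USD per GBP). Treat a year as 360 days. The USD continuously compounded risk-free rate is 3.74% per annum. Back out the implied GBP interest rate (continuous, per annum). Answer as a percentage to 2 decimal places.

F = S·e^((r_USD − r_GBP)T) ⇒ r_GBP = r_USD − ln(F/S)/T
ln(1.2109/1.2083) = 0.002149; /(30/360) = 0.025788
r_GBP = 0.0374 − 0.025788 = 0.011612
r_GBP = 1.16%

1.16%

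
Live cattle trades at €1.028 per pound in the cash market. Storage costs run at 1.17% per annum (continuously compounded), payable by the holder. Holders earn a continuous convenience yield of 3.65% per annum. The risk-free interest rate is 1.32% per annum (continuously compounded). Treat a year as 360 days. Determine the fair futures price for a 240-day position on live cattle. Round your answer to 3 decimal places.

€1.020 per pound

Net carry = r + u − y = 0.0132 + 0.0117 − 0.0365 = -0.0116
F = S·e^((r+u−y)T) = 1.028 · e^(-0.0116 × 240/360) = 1.028 · e^-0.007733
= 1.028 × 0.992297 = €1.020 per pound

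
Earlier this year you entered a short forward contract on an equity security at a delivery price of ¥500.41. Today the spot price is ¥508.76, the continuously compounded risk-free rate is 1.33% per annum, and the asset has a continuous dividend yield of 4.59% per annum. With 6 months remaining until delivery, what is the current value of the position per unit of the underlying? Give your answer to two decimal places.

-¥0.12

Current fair forward for the remaining 6 months: F = S·e^((r − q)·T), (r − q) = 0.0133 − 0.0459 = -0.0326
F = 508.76 · e^(-0.0326 × 6/12) = 508.76 × 0.983832 = 500.5344
Value of long forward = (F − K)·e^(−rT) = (500.5344 − 500.41) · e^(−0.0133·6/12)
= 0.1244 × 0.993372 = 0.12
Short position value = −(long value) = -¥0.12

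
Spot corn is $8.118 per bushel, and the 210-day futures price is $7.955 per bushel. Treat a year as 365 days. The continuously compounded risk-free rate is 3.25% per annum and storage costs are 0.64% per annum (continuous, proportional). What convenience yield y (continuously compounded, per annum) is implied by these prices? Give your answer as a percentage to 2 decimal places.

F = S·e^((r+u−y)T) ⇒ (r+u−y) = ln(F/S)/T
ln(7.955/8.118) = -0.020283; /T ⇒ -0.035254
y = r + u − ln(F/S)/T = 0.0325 + 0.0064 + 0.035254 = 0.074154
y = 7.42%

7.42%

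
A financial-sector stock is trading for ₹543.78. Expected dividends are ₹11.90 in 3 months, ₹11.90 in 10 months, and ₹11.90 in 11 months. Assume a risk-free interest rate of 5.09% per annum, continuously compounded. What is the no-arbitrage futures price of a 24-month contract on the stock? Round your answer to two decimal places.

PV(dividends) I = 11.90·e^(−0.0509·3/12) + 11.90·e^(−0.0509·10/12) + 11.90·e^(−0.0509·11/12)
I = 11.7495 + 11.4058 + 11.3575 = 34.5128
F = (S − I)·e^(rT) = (543.78 − 34.5128) · e^(0.0509·24/12)
= 509.2672 · e^0.101800 = 509.2672 × 1.107162 = ₹563.84

₹563.84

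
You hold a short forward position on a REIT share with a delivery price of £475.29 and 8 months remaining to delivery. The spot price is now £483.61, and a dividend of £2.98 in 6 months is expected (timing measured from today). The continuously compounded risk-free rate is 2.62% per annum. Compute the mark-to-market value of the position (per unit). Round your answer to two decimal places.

PV(remaining dividends) I = 2.98·e^(−0.0262·6/12) = 2.9412
Current forward F = (S − I)·e^(rT) = (483.61 − 2.9412)·e^(0.0262·8/12) = 480.6688 × 1.017620 = 489.1382
Value (long) = (F − K)·e^(−rT) = (489.1382 − 475.29) × 0.982685 = 13.6084
Short position value = −(long value) = -£13.61

-£13.61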